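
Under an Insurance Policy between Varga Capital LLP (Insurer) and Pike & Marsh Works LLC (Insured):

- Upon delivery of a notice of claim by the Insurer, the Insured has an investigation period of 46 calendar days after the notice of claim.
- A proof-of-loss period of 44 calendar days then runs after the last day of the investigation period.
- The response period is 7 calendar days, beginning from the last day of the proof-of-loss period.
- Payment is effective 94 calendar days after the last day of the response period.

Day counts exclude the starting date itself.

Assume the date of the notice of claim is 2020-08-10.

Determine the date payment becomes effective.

The last day of the investigation period: 2020-08-10 + 46 days = 2020-09-25.
Adding 44 calendar days to 2020-09-25 gives 2020-11-08, which is the last day of the proof-of-loss period.
Adding 7 calendar days to 2020-11-08 gives 2020-11-15, which is the last day of the response period.
The date payment becomes effective: 94 calendar days after 2020-11-15 is 2021-02-17.

2021-02-17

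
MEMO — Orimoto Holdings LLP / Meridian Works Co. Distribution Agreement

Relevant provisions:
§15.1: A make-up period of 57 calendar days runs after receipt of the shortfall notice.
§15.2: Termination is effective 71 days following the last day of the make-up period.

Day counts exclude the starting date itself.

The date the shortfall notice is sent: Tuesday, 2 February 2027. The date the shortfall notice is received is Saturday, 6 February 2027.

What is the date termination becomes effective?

The last day of the make-up period: 57 calendar days after 6 February 2027 is 4 April 2027.
Adding 71 calendar days to 4 April 2027 gives 14 June 2027, which is the date termination becomes effective.

14 June 2027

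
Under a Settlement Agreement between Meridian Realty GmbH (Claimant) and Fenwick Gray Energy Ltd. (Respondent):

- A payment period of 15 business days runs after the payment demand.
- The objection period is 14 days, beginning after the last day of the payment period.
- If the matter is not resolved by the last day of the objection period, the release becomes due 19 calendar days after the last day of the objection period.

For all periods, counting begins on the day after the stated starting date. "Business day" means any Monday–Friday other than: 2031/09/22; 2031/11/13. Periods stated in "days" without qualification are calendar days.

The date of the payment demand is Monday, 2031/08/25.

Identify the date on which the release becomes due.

2031/10/18

From Monday, 2031/08/25, 15 business days (Aug 26, Aug 27, Aug 28, Aug 29, …, Sep 11, Sep 12, Sep 15, skipping weekends) brings us to Monday, 2031/09/15, which is the last day of the payment period.
Adding 14 calendar days to 2031/09/15 gives 2031/09/29, which is the last day of the objection period.
The date on which the release becomes due: 19 calendar days after 2031/09/29 is 2031/10/18.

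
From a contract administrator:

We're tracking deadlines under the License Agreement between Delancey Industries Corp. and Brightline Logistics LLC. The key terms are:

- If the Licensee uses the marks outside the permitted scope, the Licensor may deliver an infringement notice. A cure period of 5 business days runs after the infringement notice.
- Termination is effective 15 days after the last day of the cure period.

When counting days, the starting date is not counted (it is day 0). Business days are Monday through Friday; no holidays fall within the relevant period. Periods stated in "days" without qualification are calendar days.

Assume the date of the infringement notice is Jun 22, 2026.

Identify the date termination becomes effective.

From Monday, Jun 22, 2026, 5 business days (Jun 23, Jun 24, Jun 25, Jun 26, Jun 29, skipping weekends) brings us to Monday, Jun 29, 2026, which is the last day of the cure period.
The date termination becomes effective: Jun 29, 2026 + 15 days = Jul 14, 2026.

Jul 14, 2026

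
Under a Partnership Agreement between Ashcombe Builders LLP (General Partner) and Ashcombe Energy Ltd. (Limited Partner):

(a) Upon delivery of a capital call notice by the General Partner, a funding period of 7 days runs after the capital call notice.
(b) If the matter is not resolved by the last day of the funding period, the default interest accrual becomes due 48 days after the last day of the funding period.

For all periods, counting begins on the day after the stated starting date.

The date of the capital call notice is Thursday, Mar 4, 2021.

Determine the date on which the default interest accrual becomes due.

Apr 28, 2021

Adding 7 calendar days to Mar 4, 2021 gives Mar 11, 2021, which is the last day of the funding period.
Adding 48 calendar days to Mar 11, 2021 gives Apr 28, 2021, which is the date on which the default interest accrual becomes due.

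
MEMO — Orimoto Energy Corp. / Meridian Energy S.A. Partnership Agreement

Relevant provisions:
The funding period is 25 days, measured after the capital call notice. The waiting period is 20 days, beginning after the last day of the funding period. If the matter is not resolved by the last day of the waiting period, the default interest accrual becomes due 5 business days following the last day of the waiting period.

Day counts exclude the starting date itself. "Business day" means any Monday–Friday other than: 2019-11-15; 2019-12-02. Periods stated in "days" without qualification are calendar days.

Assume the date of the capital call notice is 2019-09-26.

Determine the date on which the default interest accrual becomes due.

Adding 25 calendar days to 2019-09-26 gives 2019-10-21, which is the last day of the funding period.
Adding 20 calendar days to 2019-10-21 gives 2019-11-10, which is the last day of the waiting period.
The date on which the default interest accrual becomes due: 5 business days after Sunday, 2019-11-10, skipping weekends and the listed holiday on Nov 15 — Nov 11, Nov 12, Nov 13, Nov 14, Nov 18 — lands on Monday, 2019-11-18.

2019-11-18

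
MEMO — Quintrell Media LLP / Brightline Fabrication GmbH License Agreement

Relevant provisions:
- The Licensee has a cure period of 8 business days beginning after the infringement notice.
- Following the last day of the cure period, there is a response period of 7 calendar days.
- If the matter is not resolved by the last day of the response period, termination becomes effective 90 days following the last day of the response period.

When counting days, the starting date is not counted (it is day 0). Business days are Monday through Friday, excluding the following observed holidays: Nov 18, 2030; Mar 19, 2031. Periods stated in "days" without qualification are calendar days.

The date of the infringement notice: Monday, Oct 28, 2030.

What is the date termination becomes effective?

The last day of the cure period: 8 business days after Monday, Oct 28, 2030, skipping weekends — Oct 29, Oct 30, Oct 31, Nov 1, Nov 4, Nov 5, Nov 6, Nov 7 — lands on Thursday, Nov 7, 2030.
The last day of the response period: 7 calendar days after Nov 7, 2030 is Nov 14, 2030.
Adding 90 calendar days to Nov 14, 2030 gives Feb 12, 2031, which is the date termination becomes effective.

Feb 12, 2031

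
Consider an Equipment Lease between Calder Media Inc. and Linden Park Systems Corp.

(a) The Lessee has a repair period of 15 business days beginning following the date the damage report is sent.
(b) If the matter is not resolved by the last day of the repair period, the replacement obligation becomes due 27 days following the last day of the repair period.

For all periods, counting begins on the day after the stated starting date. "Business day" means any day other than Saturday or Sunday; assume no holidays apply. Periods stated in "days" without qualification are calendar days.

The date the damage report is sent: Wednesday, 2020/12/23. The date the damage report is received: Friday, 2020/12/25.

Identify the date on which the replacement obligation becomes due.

The last day of the repair period: 15 business days after Wednesday, 2020/12/23, skipping weekends — Dec 24, Dec 25, Dec 28, Dec 29, …, Jan 11, Jan 12, Jan 13 — lands on Wednesday, 2021/01/13.
The date on which the replacement obligation becomes due: 27 calendar days after 2021/01/13 is 2021/02/09.

2021/02/09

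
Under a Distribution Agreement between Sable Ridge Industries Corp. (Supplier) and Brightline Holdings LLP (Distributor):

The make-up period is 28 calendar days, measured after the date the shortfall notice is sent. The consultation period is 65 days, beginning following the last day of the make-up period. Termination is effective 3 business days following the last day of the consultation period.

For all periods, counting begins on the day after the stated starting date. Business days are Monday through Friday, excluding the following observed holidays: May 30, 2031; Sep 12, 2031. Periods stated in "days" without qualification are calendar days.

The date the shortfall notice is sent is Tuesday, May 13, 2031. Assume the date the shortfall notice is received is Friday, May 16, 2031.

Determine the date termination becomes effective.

Aug 19, 2031

The last day of the make-up period: May 13, 2031 + 28 days = Jun 10, 2031.
Adding 65 calendar days to Jun 10, 2031 gives Aug 14, 2031, which is the last day of the consultation period.
From Thursday, Aug 14, 2031, 3 business days (Aug 15, Aug 18, Aug 19, skipping weekends) brings us to Tuesday, Aug 19, 2031, which is the date termination becomes effective.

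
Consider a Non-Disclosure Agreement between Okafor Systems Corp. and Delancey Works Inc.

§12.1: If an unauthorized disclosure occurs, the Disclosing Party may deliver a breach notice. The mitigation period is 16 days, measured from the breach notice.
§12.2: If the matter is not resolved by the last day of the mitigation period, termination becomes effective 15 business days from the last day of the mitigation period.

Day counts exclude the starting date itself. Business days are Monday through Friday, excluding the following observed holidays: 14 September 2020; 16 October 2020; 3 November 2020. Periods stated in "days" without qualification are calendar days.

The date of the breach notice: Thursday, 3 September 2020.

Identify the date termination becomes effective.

9 October 2020

The last day of the mitigation period: 3 September 2020 + 16 days = 19 September 2020.
From Saturday, 19 September 2020, 15 business days (Sep 21, Sep 22, Sep 23, Sep 24, …, Oct 7, Oct 8, Oct 9, skipping weekends) brings us to Friday, 9 October 2020, which is the date termination becomes effective.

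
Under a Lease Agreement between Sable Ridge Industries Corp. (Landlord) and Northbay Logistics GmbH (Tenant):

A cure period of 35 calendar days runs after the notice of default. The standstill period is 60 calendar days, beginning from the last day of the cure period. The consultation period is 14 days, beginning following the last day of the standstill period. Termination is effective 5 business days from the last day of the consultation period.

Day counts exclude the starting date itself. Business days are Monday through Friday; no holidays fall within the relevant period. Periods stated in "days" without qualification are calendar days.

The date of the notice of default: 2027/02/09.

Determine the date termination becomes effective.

Adding 35 calendar days to 2027/02/09 gives 2027/03/16, which is the last day of the cure period.
Adding 60 calendar days to 2027/03/16 gives 2027/05/15, which is the last day of the standstill period.
The last day of the consultation period: 14 calendar days after 2027/05/15 is 2027/05/29.
From Saturday, 2027/05/29, 5 business days (May 31, Jun 1, Jun 2, Jun 3, Jun 4, skipping weekends) brings us to Friday, 2027/06/04, which is the date termination becomes effective.

2027/06/04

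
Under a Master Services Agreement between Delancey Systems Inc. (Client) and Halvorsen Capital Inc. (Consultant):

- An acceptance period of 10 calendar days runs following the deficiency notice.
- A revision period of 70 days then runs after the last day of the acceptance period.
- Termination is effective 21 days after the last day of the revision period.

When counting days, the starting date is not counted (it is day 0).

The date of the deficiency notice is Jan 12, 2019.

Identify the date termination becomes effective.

The last day of the acceptance period: Jan 12, 2019 + 10 days = Jan 22, 2019.
The last day of the revision period: 70 calendar days after Jan 22, 2019 is Apr 2, 2019.
The date termination becomes effective: 21 calendar days after Apr 2, 2019 is Apr 23, 2019.

Apr 23, 2019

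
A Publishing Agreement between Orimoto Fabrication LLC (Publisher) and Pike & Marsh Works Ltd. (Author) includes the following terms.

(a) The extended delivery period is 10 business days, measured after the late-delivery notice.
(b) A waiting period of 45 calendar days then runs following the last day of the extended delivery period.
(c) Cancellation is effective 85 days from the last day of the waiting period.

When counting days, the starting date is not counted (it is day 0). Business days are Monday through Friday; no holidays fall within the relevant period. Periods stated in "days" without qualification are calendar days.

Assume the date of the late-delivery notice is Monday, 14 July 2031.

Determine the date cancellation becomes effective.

5 December 2031

From Monday, 14 July 2031, 10 business days (Jul 15, Jul 16, Jul 17, Jul 18, Jul 21, Jul 22, Jul 23, Jul 24, Jul 25, Jul 28, skipping weekends) brings us to Monday, 28 July 2031, which is the last day of the extended delivery period.
Adding 45 calendar days to 28 July 2031 gives 11 September 2031, which is the last day of the waiting period.
Adding 85 calendar days to 11 September 2031 gives 5 December 2031, which is the date cancellation becomes effective.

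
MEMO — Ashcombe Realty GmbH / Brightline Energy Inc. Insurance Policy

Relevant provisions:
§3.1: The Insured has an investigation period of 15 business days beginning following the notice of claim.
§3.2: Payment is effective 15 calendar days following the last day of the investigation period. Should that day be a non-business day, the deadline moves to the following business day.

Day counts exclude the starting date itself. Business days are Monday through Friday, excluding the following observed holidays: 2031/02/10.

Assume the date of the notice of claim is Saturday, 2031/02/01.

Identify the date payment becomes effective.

The last day of the investigation period: counting 15 business days from Saturday, 2031/02/01 (Feb 3, Feb 4, Feb 5, Feb 6, …, Feb 20, Feb 21, Feb 24, skipping weekends and the listed holiday on Feb 10) reaches Monday, 2031/02/24.
The date payment becomes effective: 15 calendar days after 2031/02/24 is 2031/03/11. 2031/03/11 is a Tuesday and is not a listed holiday, so no roll-forward applies.

2031/03/11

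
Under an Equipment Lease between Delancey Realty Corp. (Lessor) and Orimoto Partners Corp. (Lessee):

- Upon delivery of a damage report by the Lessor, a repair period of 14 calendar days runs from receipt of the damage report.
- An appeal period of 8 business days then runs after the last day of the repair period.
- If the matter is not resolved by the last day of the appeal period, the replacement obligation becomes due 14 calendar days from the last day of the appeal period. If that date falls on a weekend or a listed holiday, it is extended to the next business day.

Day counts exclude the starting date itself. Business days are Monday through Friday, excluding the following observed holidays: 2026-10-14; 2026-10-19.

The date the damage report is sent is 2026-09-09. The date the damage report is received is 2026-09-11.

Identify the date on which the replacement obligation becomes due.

2026-10-21

Adding 14 calendar days to 2026-09-11 gives 2026-09-25, which is the last day of the repair period.
From Friday, 2026-09-25, 8 business days (Sep 28, Sep 29, Sep 30, Oct 1, Oct 2, Oct 5, Oct 6, Oct 7, skipping weekends) brings us to Wednesday, 2026-10-07, which is the last day of the appeal period.
The date on which the replacement obligation becomes due: 2026-10-07 + 14 days = 2026-10-21. 2026-10-21 is a Wednesday and is not a listed holiday, so no roll-forward applies.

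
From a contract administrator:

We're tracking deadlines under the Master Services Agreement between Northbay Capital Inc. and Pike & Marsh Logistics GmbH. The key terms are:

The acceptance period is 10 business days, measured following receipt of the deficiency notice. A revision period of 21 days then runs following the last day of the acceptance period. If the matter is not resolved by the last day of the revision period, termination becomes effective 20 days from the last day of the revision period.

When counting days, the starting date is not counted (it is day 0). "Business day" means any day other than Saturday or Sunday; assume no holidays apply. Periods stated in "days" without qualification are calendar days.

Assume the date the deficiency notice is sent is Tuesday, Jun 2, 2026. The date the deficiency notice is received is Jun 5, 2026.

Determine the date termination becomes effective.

The last day of the acceptance period: 10 business days after Friday, Jun 5, 2026, skipping weekends — Jun 8, Jun 9, Jun 10, Jun 11, Jun 12, Jun 15, Jun 16, Jun 17, Jun 18, Jun 19 — lands on Friday, Jun 19, 2026.
Adding 21 calendar days to Jun 19, 2026 gives Jul 10, 2026, which is the last day of the revision period.
The date termination becomes effective: Jul 10, 2026 + 20 days = Jul 30, 2026.

Jul 30, 2026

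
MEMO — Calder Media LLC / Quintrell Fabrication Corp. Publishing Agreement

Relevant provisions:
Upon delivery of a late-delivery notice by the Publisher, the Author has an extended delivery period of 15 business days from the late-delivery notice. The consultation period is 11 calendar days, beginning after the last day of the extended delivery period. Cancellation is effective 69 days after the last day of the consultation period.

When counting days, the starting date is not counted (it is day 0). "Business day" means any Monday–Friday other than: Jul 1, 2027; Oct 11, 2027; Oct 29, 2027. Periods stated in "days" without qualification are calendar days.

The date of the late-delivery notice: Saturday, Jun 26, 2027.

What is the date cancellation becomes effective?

Oct 7, 2027

The last day of the extended delivery period: 15 business days after Saturday, Jun 26, 2027, skipping weekends and the listed holiday on Jul 1 — Jun 28, Jun 29, Jun 30, Jul 2, …, Jul 15, Jul 16, Jul 19 — lands on Monday, Jul 19, 2027.
The last day of the consultation period: 11 calendar days after Jul 19, 2027 is Jul 30, 2027.
Adding 69 calendar days to Jul 30, 2027 gives Oct 7, 2027, which is the date cancellation becomes effective.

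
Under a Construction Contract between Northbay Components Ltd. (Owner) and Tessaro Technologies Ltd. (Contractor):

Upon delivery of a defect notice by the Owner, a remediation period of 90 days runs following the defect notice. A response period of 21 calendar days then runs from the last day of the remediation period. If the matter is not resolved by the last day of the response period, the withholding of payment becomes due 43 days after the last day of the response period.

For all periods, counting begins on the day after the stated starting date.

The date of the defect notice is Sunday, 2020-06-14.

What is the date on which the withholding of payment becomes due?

2020-11-15

The last day of the remediation period: 2020-06-14 + 90 days = 2020-09-12.
The last day of the response period: 21 calendar days after 2020-09-12 is 2020-10-03.
The date on which the withholding of payment becomes due: 43 calendar days after 2020-10-03 is 2020-11-15.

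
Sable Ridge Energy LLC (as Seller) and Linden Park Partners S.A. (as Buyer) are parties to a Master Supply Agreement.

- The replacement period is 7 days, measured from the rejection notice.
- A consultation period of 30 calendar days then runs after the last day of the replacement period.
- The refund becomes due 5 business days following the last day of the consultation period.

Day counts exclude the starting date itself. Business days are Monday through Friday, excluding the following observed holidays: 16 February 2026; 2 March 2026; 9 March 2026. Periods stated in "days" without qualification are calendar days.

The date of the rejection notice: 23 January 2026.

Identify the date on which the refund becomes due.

10 March 2026

The last day of the replacement period: 7 calendar days after 23 January 2026 is 30 January 2026.
The last day of the consultation period: 30 January 2026 + 30 days = 1 March 2026.
From Sunday, 1 March 2026, 5 business days (Mar 3, Mar 4, Mar 5, Mar 6, Mar 10, skipping weekends and the listed holidays on Mar 2, Mar 9) brings us to Tuesday, 10 March 2026, which is the date on which the refund becomes due.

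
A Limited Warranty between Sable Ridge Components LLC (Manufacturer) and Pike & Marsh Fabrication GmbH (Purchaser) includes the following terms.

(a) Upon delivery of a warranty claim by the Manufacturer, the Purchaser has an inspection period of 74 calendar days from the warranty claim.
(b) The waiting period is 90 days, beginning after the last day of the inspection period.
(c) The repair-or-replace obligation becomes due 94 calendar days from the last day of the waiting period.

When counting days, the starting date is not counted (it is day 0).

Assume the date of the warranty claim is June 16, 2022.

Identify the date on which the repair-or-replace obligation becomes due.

March 1, 2023

The last day of the inspection period: June 16, 2022 + 74 days = August 29, 2022.
Adding 90 calendar days to August 29, 2022 gives November 27, 2022, which is the last day of the waiting period.
The date on which the repair-or-replace obligation becomes due: November 27, 2022 + 94 days = March 1, 2023.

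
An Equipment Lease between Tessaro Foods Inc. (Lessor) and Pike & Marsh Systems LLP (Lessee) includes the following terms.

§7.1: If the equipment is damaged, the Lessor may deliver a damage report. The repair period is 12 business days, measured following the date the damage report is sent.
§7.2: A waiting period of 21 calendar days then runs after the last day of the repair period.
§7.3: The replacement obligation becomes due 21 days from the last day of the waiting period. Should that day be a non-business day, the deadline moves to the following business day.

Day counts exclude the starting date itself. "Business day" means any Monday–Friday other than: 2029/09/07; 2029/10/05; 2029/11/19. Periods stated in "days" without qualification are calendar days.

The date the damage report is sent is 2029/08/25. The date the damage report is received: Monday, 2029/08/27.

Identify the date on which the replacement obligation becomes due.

The last day of the repair period: counting 12 business days from Saturday, 2029/08/25 (Aug 27, Aug 28, Aug 29, Aug 30, …, Sep 10, Sep 11, Sep 12, skipping weekends and the listed holiday on Sep 7) reaches Wednesday, 2029/09/12.
The last day of the waiting period: 21 calendar days after 2029/09/12 is 2029/10/03.
The date on which the replacement obligation becomes due: 21 calendar days after 2029/10/03 is 2029/10/24. 2029/10/24 is a Wednesday and is not a listed holiday, so no roll-forward applies.

2029/10/24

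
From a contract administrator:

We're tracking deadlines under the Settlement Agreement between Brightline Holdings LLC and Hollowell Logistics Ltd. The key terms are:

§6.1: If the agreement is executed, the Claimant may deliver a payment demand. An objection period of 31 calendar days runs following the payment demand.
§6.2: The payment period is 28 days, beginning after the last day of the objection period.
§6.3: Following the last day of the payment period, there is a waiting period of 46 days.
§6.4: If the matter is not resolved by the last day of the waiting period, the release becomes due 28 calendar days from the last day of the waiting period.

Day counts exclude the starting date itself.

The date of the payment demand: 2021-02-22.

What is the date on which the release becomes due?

2021-07-05

Adding 31 calendar days to 2021-02-22 gives 2021-03-25, which is the last day of the objection period.
The last day of the payment period: 2021-03-25 + 28 days = 2021-04-22.
Adding 46 calendar days to 2021-04-22 gives 2021-06-07, which is the last day of the waiting period.
The date on which the release becomes due: 2021-06-07 + 28 days = 2021-07-05.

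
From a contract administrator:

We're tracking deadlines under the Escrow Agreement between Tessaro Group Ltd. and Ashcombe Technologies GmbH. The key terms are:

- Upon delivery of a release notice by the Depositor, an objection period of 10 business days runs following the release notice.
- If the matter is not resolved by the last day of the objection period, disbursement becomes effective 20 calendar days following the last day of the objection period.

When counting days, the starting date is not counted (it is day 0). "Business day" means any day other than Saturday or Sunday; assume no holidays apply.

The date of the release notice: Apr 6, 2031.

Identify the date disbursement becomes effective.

May 8, 2031

The last day of the objection period: counting 10 business days from Sunday, Apr 6, 2031 (Apr 7, Apr 8, Apr 9, Apr 10, Apr 11, Apr 14, Apr 15, Apr 16, Apr 17, Apr 18, skipping weekends) reaches Friday, Apr 18, 2031.
The date disbursement becomes effective: 20 calendar days after Apr 18, 2031 is May 8, 2031.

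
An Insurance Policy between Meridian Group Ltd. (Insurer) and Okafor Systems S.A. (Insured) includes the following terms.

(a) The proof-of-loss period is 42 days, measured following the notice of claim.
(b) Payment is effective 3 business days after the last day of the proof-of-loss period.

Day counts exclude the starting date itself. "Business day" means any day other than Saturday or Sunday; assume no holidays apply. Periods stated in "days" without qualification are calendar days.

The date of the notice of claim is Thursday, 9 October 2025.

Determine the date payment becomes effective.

25 November 2025

The last day of the proof-of-loss period: 42 calendar days after 9 October 2025 is 20 November 2025.
From Thursday, 20 November 2025, 3 business days (Nov 21, Nov 24, Nov 25, skipping weekends) brings us to Tuesday, 25 November 2025, which is the date payment becomes effective.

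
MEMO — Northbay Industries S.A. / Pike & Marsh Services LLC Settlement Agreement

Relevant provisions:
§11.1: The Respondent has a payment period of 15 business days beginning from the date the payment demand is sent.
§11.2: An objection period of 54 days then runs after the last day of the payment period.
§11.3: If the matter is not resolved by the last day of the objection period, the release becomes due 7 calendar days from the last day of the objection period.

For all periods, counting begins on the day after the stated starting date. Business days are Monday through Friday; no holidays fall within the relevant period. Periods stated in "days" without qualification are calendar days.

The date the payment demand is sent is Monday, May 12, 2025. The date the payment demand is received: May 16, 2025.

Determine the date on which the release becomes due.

The last day of the payment period: counting 15 business days from Monday, May 12, 2025 (May 13, May 14, May 15, May 16, …, May 29, May 30, Jun 2, skipping weekends) reaches Monday, June 2, 2025.
The last day of the objection period: June 2, 2025 + 54 days = July 26, 2025.
The date on which the release becomes due: July 26, 2025 + 7 days = August 2, 2025.

August 2, 2025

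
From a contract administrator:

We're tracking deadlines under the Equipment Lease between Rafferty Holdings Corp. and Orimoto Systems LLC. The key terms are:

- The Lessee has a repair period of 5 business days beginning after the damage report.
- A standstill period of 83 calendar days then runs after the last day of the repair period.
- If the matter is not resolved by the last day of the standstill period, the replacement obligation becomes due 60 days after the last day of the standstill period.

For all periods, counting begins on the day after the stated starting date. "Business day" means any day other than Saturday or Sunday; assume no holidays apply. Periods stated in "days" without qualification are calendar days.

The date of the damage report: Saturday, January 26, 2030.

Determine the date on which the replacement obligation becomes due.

June 24, 2030

The last day of the repair period: counting 5 business days from Saturday, January 26, 2030 (Jan 28, Jan 29, Jan 30, Jan 31, Feb 1, skipping weekends) reaches Friday, February 1, 2030.
The last day of the standstill period: February 1, 2030 + 83 days = April 25, 2030.
Adding 60 calendar days to April 25, 2030 gives June 24, 2030, which is the date on which the replacement obligation becomes due.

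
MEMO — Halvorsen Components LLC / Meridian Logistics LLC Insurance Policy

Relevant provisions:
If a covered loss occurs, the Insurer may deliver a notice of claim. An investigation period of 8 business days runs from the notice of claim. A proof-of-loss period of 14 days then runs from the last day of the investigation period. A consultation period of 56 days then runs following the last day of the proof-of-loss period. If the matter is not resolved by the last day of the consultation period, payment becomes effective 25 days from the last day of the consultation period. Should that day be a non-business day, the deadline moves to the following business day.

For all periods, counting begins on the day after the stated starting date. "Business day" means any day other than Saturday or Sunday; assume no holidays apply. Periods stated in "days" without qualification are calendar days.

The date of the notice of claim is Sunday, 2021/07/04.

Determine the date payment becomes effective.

2021/10/18

The last day of the investigation period: counting 8 business days from Sunday, 2021/07/04 (Jul 5, Jul 6, Jul 7, Jul 8, Jul 9, Jul 12, Jul 13, Jul 14, skipping weekends) reaches Wednesday, 2021/07/14.
The last day of the proof-of-loss period: 2021/07/14 + 14 days = 2021/07/28.
The last day of the consultation period: 56 calendar days after 2021/07/28 is 2021/09/22.
Adding 25 calendar days to 2021/09/22 gives 2021/10/17, which is the date payment becomes effective. That falls on a Sunday, so it rolls to the next business day, Monday, 2021/10/18.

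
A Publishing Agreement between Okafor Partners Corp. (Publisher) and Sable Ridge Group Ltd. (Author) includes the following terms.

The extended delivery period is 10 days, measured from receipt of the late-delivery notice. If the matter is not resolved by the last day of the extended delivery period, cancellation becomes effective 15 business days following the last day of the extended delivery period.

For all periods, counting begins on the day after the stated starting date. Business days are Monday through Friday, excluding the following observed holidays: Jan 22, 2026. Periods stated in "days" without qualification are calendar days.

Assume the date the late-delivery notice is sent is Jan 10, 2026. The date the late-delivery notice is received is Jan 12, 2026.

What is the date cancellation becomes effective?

Adding 10 calendar days to Jan 12, 2026 gives Jan 22, 2026, which is the last day of the extended delivery period.
The date cancellation becomes effective: 15 business days after Thursday, Jan 22, 2026, skipping weekends — Jan 23, Jan 26, Jan 27, Jan 28, …, Feb 10, Feb 11, Feb 12 — lands on Thursday, Feb 12, 2026.

Feb 12, 2026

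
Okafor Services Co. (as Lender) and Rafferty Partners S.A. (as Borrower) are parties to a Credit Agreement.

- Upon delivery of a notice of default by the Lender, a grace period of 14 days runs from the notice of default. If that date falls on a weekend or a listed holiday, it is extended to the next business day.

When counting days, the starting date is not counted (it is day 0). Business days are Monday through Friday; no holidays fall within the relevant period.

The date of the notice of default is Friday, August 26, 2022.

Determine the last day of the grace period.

September 9, 2022

The last day of the grace period: 14 calendar days after August 26, 2022 is September 9, 2022. September 9, 2022 is a Friday, so no roll-forward applies.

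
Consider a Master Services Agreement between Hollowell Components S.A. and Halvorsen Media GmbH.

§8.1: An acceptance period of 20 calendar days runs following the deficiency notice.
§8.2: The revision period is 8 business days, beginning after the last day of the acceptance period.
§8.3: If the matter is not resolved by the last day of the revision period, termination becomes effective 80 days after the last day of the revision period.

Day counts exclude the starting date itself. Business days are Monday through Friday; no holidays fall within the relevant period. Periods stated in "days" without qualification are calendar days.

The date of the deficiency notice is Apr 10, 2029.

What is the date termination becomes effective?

Jul 29, 2029

Adding 20 calendar days to Apr 10, 2029 gives Apr 30, 2029, which is the last day of the acceptance period.
The last day of the revision period: counting 8 business days from Monday, Apr 30, 2029 (May 1, May 2, May 3, May 4, May 7, May 8, May 9, May 10, skipping weekends) reaches Thursday, May 10, 2029.
Adding 80 calendar days to May 10, 2029 gives Jul 29, 2029, which is the date termination becomes effective.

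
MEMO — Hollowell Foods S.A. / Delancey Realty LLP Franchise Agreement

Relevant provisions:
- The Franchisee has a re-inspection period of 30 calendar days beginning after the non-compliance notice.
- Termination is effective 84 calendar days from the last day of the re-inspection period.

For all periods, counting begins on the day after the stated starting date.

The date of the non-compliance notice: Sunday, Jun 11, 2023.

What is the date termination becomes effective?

The last day of the re-inspection period: 30 calendar days after Jun 11, 2023 is Jul 11, 2023.
The date termination becomes effective: Jul 11, 2023 + 84 days = Oct 3, 2023.

Oct 3, 2023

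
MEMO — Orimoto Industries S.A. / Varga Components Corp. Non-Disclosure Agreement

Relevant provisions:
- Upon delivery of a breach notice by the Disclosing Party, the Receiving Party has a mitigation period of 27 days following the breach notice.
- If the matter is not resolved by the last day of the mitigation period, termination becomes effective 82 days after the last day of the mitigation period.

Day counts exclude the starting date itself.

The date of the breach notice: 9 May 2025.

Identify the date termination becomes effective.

The last day of the mitigation period: 9 May 2025 + 27 days = 5 June 2025.
Adding 82 calendar days to 5 June 2025 gives 26 August 2025, which is the date termination becomes effective.

26 August 2025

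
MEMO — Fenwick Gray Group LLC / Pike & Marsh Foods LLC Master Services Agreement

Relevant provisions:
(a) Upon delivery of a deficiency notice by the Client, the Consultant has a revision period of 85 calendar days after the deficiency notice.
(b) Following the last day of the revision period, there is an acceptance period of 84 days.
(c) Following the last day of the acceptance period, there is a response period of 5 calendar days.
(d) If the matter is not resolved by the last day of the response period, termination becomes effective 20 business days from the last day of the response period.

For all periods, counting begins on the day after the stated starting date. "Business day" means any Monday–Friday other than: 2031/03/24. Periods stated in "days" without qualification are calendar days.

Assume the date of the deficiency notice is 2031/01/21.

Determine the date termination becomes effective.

2031/08/11

The last day of the revision period: 2031/01/21 + 85 days = 2031/04/16.
The last day of the acceptance period: 84 calendar days after 2031/04/16 is 2031/07/09.
The last day of the response period: 5 calendar days after 2031/07/09 is 2031/07/14.
The date termination becomes effective: 20 business days after Monday, 2031/07/14, skipping weekends — Jul 15, Jul 16, Jul 17, Jul 18, …, Aug 7, Aug 8, Aug 11 — lands on Monday, 2031/08/11.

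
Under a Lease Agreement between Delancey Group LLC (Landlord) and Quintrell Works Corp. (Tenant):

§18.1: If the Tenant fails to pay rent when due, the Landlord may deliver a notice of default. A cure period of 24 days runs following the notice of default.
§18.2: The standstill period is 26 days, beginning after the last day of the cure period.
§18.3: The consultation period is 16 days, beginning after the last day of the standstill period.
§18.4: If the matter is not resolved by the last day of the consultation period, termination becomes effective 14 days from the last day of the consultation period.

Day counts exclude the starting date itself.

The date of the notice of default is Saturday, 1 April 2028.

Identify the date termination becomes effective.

The last day of the cure period: 1 April 2028 + 24 days = 25 April 2028.
The last day of the standstill period: 25 April 2028 + 26 days = 21 May 2028.
The last day of the consultation period: 21 May 2028 + 16 days = 6 June 2028.
Adding 14 calendar days to 6 June 2028 gives 20 June 2028, which is the date termination becomes effective.

20 June 2028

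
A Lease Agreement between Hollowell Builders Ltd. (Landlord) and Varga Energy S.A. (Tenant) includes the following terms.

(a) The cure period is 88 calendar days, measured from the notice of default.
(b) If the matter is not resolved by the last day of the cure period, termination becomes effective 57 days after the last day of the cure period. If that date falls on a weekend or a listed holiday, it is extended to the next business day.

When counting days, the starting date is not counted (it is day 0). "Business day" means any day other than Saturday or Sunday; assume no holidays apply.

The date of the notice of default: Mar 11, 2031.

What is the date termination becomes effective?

Aug 4, 2031

The last day of the cure period: Mar 11, 2031 + 88 days = Jun 7, 2031.
Adding 57 calendar days to Jun 7, 2031 gives Aug 3, 2031, which is the date termination becomes effective. That falls on a Sunday, so it rolls to the next business day, Monday, Aug 4, 2031.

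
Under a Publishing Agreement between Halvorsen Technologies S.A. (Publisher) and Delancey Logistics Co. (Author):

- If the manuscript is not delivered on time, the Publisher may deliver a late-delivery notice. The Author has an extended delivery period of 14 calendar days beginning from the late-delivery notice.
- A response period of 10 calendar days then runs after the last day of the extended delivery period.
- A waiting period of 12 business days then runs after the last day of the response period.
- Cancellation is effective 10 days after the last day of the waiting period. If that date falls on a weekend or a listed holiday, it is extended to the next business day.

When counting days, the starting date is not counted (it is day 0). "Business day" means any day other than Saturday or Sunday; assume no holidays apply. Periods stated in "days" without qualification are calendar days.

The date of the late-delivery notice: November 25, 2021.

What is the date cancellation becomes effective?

The last day of the extended delivery period: 14 calendar days after November 25, 2021 is December 9, 2021.
The last day of the response period: December 9, 2021 + 10 days = December 19, 2021.
From Sunday, December 19, 2021, 12 business days (Dec 20, Dec 21, Dec 22, Dec 23, …, Dec 31, Jan 3, Jan 4, skipping weekends) brings us to Tuesday, January 4, 2022, which is the last day of the waiting period.
Adding 10 calendar days to January 4, 2022 gives January 14, 2022, which is the date cancellation becomes effective. January 14, 2022 is a Friday, so no roll-forward applies.

January 14, 2022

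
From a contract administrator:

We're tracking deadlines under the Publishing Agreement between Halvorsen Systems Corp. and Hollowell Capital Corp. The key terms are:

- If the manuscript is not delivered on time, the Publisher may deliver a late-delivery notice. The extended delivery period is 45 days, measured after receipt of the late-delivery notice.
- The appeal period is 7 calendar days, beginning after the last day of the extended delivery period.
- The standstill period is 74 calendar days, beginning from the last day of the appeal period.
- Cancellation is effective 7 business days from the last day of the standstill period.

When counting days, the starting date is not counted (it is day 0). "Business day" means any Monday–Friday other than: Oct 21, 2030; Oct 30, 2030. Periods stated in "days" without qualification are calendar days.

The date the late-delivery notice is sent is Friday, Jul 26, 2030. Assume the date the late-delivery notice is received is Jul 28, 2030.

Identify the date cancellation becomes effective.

Dec 10, 2030

The last day of the extended delivery period: Jul 28, 2030 + 45 days = Sep 11, 2030.
The last day of the appeal period: 7 calendar days after Sep 11, 2030 is Sep 18, 2030.
Adding 74 calendar days to Sep 18, 2030 gives Dec 1, 2030, which is the last day of the standstill period.
The date cancellation becomes effective: 7 business days after Sunday, Dec 1, 2030, skipping weekends — Dec 2, Dec 3, Dec 4, Dec 5, Dec 6, Dec 9, Dec 10 — lands on Tuesday, Dec 10, 2030.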